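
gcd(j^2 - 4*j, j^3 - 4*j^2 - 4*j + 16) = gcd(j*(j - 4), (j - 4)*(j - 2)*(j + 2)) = j - 4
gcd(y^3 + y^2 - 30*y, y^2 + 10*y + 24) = y + 6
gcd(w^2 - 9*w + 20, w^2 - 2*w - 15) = w - 5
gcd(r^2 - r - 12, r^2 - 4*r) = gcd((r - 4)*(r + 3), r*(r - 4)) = r - 4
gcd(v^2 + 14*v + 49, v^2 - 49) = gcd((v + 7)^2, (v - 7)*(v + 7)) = v + 7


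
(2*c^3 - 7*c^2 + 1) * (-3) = -6*c^3 + 21*c^2 - 3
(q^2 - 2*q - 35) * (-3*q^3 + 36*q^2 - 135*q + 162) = -3*q^5 + 42*q^4 - 102*q^3 - 828*q^2 + 4401*q - 5670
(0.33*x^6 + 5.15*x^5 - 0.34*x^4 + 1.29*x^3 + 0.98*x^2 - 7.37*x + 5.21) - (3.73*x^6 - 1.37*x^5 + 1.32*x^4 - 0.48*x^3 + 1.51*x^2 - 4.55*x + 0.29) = -3.4*x^6 + 6.52*x^5 - 1.66*x^4 + 1.77*x^3 - 0.53*x^2 - 2.82*x + 4.92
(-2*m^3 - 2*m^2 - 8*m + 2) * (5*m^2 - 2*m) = -10*m^5 - 6*m^4 - 36*m^3 + 26*m^2 - 4*m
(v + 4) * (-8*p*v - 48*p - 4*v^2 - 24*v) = -8*p*v^2 - 80*p*v - 192*p - 4*v^3 - 40*v^2 - 96*v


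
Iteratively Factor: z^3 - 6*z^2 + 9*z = (z)*(z^2 - 6*z + 9) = z*(z - 3)*(z - 3)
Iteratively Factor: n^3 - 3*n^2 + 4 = (n + 1)*(n^2 - 4*n + 4) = (n - 2)*(n + 1)*(n - 2)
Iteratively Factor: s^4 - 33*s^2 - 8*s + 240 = (s - 5)*(s^3 + 5*s^2 - 8*s - 48) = (s - 5)*(s - 3)*(s^2 + 8*s + 16) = (s - 5)*(s - 3)*(s + 4)*(s + 4)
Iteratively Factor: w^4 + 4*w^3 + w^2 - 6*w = (w)*(w^3 + 4*w^2 + w - 6) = w*(w + 3)*(w^2 + w - 2) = w*(w - 1)*(w + 3)*(w + 2)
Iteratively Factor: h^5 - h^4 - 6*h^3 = (h - 3)*(h^4 + 2*h^3) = h*(h - 3)*(h^3 + 2*h^2) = h^2*(h - 3)*(h^2 + 2*h) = h^2*(h - 3)*(h + 2)*(h)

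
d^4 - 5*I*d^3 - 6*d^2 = d^2*(d - 3*I)*(d - 2*I)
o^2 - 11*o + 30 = (o - 6)*(o - 5)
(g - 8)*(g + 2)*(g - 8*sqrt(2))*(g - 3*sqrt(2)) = g^4 - 11*sqrt(2)*g^3 - 6*g^3 + 32*g^2 + 66*sqrt(2)*g^2 - 288*g + 176*sqrt(2)*g - 768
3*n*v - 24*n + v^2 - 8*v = (3*n + v)*(v - 8)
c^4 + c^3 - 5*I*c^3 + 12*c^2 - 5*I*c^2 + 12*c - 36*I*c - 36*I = (c + 1)*(c - 6*I)*(c - 2*I)*(c + 3*I)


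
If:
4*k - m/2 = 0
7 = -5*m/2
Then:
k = -7/20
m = -14/5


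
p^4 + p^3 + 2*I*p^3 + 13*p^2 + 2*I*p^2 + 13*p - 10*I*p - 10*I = (p + 1)*(p - 2*I)*(p - I)*(p + 5*I)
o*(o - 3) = o^2 - 3*o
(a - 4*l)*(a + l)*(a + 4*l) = a^3 + a^2*l - 16*a*l^2 - 16*l^3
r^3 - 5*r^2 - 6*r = r*(r - 6)*(r + 1)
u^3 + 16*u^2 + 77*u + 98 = (u + 2)*(u + 7)^2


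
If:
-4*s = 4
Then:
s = -1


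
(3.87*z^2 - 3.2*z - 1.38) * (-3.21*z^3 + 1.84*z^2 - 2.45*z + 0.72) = -12.4227*z^5 + 17.3928*z^4 - 10.9397*z^3 + 8.0872*z^2 + 1.077*z - 0.9936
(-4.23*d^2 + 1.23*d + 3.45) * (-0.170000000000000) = 0.7191*d^2 - 0.2091*d - 0.5865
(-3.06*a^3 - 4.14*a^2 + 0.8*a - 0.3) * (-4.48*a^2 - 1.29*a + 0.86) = 13.7088*a^5 + 22.4946*a^4 - 0.875000000000001*a^3 - 3.2484*a^2 + 1.075*a - 0.258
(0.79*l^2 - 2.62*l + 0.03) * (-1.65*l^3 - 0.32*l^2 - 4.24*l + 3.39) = -1.3035*l^5 + 4.0702*l^4 - 2.5607*l^3 + 13.7773*l^2 - 9.009*l + 0.1017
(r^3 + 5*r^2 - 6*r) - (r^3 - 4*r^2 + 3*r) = 9*r^2 - 9*r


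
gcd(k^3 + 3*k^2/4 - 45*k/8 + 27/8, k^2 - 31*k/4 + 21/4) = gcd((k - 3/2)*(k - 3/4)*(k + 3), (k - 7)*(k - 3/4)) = k - 3/4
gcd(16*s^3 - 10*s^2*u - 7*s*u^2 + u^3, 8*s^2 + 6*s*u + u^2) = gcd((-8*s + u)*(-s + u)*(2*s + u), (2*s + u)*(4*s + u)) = 2*s + u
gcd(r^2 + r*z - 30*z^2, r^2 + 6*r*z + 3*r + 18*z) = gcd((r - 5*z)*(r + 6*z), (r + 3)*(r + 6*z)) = r + 6*z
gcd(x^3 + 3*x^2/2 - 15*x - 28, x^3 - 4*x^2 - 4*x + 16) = x^2 - 2*x - 8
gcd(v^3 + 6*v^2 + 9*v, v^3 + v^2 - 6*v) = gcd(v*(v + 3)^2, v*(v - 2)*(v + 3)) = v^2 + 3*v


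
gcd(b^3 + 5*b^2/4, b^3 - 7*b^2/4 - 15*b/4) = b^2 + 5*b/4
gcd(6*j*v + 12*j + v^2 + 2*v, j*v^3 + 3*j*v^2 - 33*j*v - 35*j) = 1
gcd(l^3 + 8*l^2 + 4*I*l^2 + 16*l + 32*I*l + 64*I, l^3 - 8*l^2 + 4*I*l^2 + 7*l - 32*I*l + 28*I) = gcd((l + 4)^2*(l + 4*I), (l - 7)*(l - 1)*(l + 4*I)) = l + 4*I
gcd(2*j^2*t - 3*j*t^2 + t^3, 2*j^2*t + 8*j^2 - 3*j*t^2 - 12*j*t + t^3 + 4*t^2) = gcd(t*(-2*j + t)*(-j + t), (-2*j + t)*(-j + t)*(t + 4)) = 2*j^2 - 3*j*t + t^2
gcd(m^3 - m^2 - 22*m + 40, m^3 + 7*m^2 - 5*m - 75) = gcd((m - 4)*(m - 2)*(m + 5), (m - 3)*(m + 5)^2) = m + 5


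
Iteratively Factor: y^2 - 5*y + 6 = (y - 2)*(y - 3)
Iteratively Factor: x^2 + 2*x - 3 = (x - 1)*(x + 3)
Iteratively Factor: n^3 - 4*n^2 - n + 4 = (n - 4)*(n^2 - 1) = (n - 4)*(n + 1)*(n - 1)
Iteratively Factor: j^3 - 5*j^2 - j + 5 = (j - 5)*(j^2 - 1) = (j - 5)*(j - 1)*(j + 1)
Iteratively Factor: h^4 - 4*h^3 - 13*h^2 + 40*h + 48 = (h - 4)*(h^3 - 13*h - 12) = (h - 4)^2*(h^2 + 4*h + 3) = (h - 4)^2*(h + 3)*(h + 1)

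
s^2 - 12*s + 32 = (s - 8)*(s - 4)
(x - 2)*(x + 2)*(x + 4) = x^3 + 4*x^2 - 4*x - 16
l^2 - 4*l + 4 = (l - 2)^2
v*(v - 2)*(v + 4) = v^3 + 2*v^2 - 8*v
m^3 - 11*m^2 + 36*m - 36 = (m - 6)*(m - 3)*(m - 2)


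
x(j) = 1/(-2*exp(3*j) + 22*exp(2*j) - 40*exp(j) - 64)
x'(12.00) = 0.00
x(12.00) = 0.00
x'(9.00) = 0.00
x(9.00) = 0.00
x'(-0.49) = 0.00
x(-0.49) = -0.01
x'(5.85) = 0.00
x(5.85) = -0.00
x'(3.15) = 0.00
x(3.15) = -0.00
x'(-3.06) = 0.00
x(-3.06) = -0.02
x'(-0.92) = 0.00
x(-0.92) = -0.01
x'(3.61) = 0.00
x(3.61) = -0.00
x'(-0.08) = 0.00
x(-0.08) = -0.01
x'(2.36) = 0.02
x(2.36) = -0.00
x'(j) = (6*exp(3*j) - 44*exp(2*j) + 40*exp(j))/(-2*exp(3*j) + 22*exp(2*j) - 40*exp(j) - 64)^2 = (3*exp(2*j) - 22*exp(j) + 20)*exp(j)/(2*(exp(3*j) - 11*exp(2*j) + 20*exp(j) + 32)^2)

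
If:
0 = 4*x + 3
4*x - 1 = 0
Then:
No Solution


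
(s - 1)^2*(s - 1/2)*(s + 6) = s^4 + 7*s^3/2 - 13*s^2 + 23*s/2 - 3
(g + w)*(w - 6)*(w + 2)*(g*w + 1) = g^2*w^3 - 4*g^2*w^2 - 12*g^2*w + g*w^4 - 4*g*w^3 - 11*g*w^2 - 4*g*w - 12*g + w^3 - 4*w^2 - 12*w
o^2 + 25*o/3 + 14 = (o + 7/3)*(o + 6)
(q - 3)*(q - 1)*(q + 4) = q^3 - 13*q + 12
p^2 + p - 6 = (p - 2)*(p + 3)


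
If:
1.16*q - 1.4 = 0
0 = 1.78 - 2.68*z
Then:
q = 1.21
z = 0.66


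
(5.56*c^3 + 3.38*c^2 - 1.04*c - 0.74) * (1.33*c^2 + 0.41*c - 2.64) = 7.3948*c^5 + 6.775*c^4 - 14.6758*c^3 - 10.3338*c^2 + 2.4422*c + 1.9536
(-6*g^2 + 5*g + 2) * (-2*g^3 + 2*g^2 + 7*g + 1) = 12*g^5 - 22*g^4 - 36*g^3 + 33*g^2 + 19*g + 2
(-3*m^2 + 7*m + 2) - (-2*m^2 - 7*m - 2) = -m^2 + 14*m + 4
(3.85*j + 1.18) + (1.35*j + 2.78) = 5.2*j + 3.96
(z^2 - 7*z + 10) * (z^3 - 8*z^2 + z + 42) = z^5 - 15*z^4 + 67*z^3 - 45*z^2 - 284*z + 420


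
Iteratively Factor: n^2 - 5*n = (n)*(n - 5)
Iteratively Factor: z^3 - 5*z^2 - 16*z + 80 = (z - 4)*(z^2 - z - 20) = (z - 5)*(z - 4)*(z + 4)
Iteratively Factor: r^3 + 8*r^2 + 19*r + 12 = (r + 4)*(r^2 + 4*r + 3) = (r + 3)*(r + 4)*(r + 1)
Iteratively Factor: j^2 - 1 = (j - 1)*(j + 1)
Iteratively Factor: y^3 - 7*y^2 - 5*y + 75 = (y - 5)*(y^2 - 2*y - 15) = (y - 5)^2*(y + 3)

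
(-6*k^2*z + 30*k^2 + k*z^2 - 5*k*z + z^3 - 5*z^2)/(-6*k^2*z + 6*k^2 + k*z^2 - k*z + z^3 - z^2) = (z - 5)/(z - 1)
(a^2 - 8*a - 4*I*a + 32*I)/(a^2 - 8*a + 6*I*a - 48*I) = (a - 4*I)/(a + 6*I)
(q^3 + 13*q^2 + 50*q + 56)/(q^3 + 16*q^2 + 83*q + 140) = (q + 2)/(q + 5)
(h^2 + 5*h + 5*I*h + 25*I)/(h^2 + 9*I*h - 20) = (h + 5)/(h + 4*I)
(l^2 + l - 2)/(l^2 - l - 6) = (l - 1)/(l - 3)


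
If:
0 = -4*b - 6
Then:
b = -3/2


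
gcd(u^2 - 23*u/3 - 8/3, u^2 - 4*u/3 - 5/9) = u + 1/3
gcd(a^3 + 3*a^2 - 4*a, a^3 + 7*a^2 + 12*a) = a^2 + 4*a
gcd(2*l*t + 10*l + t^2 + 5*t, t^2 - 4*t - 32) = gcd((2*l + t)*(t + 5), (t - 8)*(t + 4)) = 1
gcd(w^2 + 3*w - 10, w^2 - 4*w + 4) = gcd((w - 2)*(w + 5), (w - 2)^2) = w - 2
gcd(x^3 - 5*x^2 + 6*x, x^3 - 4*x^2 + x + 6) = x^2 - 5*x + 6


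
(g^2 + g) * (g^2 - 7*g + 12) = g^4 - 6*g^3 + 5*g^2 + 12*g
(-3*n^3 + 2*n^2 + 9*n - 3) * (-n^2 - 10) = 3*n^5 - 2*n^4 + 21*n^3 - 17*n^2 - 90*n + 30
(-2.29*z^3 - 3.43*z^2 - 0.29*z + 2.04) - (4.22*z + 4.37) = -2.29*z^3 - 3.43*z^2 - 4.51*z - 2.33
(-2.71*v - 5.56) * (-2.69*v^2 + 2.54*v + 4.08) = 7.2899*v^3 + 8.073*v^2 - 25.1792*v - 22.6848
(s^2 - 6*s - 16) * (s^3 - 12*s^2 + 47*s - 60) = s^5 - 18*s^4 + 103*s^3 - 150*s^2 - 392*s + 960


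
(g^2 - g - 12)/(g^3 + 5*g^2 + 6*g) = (g - 4)/(g*(g + 2))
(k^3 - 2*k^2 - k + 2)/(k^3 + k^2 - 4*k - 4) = (k - 1)/(k + 2)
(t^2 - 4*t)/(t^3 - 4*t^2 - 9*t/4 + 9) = 4*t/(4*t^2 - 9)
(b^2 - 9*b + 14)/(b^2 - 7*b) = (b - 2)/b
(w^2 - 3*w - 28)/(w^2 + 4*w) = (w - 7)/w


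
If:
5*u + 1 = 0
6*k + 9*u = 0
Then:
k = 3/10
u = -1/5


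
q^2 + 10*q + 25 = (q + 5)^2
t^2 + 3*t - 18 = (t - 3)*(t + 6)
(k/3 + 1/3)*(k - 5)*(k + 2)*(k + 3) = k^4/3 + k^3/3 - 19*k^2/3 - 49*k/3 - 10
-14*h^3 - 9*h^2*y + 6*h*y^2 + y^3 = (-2*h + y)*(h + y)*(7*h + y)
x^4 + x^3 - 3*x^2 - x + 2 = (x - 1)^2*(x + 1)*(x + 2)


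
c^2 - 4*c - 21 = (c - 7)*(c + 3)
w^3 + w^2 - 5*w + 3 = (w - 1)^2*(w + 3)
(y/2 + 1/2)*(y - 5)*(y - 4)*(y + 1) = y^4/2 - 7*y^3/2 + 3*y^2/2 + 31*y/2 + 10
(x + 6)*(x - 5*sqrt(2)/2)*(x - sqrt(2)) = x^3 - 7*sqrt(2)*x^2/2 + 6*x^2 - 21*sqrt(2)*x + 5*x + 30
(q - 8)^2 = q^2 - 16*q + 64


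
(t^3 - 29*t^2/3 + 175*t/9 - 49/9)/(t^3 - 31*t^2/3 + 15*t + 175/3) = (9*t^2 - 24*t + 7)/(3*(3*t^2 - 10*t - 25))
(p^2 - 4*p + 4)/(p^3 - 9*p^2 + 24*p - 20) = 1/(p - 5)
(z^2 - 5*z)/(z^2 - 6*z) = (z - 5)/(z - 6)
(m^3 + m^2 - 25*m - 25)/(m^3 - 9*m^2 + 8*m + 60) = (m^2 + 6*m + 5)/(m^2 - 4*m - 12)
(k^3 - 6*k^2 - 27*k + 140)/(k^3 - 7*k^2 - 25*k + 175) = (k - 4)/(k - 5)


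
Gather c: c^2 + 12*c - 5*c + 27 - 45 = c^2 + 7*c - 18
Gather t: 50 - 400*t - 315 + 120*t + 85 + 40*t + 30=-240*t - 150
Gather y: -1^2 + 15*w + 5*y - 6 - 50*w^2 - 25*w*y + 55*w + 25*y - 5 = -50*w^2 + 70*w + y*(30 - 25*w) - 12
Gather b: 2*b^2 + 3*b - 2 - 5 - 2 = 2*b^2 + 3*b - 9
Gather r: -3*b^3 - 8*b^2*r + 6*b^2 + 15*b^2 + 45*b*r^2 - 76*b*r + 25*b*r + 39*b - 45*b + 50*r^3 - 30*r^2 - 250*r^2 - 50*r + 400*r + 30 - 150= -3*b^3 + 21*b^2 - 6*b + 50*r^3 + r^2*(45*b - 280) + r*(-8*b^2 - 51*b + 350) - 120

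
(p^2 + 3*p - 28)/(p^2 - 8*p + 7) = (p^2 + 3*p - 28)/(p^2 - 8*p + 7)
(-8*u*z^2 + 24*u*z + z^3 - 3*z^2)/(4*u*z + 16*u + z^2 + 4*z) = z*(-8*u*z + 24*u + z^2 - 3*z)/(4*u*z + 16*u + z^2 + 4*z)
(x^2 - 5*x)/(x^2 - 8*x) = (x - 5)/(x - 8)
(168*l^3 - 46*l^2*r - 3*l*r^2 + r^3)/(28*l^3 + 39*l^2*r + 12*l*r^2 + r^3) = (24*l^2 - 10*l*r + r^2)/(4*l^2 + 5*l*r + r^2)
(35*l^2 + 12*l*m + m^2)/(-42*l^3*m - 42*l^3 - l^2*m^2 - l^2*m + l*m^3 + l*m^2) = (-35*l^2 - 12*l*m - m^2)/(l*(42*l^2*m + 42*l^2 + l*m^2 + l*m - m^3 - m^2))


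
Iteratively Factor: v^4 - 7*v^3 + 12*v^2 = (v)*(v^3 - 7*v^2 + 12*v) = v*(v - 4)*(v^2 - 3*v) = v*(v - 4)*(v - 3)*(v)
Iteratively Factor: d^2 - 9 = (d - 3)*(d + 3)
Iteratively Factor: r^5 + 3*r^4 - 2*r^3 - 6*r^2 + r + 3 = (r - 1)*(r^4 + 4*r^3 + 2*r^2 - 4*r - 3) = (r - 1)^2*(r^3 + 5*r^2 + 7*r + 3) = (r - 1)^2*(r + 1)*(r^2 + 4*r + 3) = (r - 1)^2*(r + 1)^2*(r + 3)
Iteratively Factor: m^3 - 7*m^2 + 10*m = (m - 5)*(m^2 - 2*m) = (m - 5)*(m - 2)*(m)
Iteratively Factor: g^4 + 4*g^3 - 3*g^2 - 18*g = (g - 2)*(g^3 + 6*g^2 + 9*g) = g*(g - 2)*(g^2 + 6*g + 9) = g*(g - 2)*(g + 3)*(g + 3)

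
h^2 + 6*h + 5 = (h + 1)*(h + 5)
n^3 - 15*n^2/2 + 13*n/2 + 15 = (n - 6)*(n - 5/2)*(n + 1)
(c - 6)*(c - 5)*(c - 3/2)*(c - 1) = c^4 - 27*c^3/2 + 59*c^2 - 183*c/2 + 45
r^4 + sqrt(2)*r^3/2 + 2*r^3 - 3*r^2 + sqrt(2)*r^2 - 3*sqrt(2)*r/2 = r*(r - 1)*(r + 3)*(r + sqrt(2)/2)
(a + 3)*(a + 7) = a^2 + 10*a + 21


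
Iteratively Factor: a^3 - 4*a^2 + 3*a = (a - 3)*(a^2 - a) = a*(a - 3)*(a - 1)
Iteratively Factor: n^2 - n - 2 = (n + 1)*(n - 2)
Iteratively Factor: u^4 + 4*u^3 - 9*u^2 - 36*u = (u - 3)*(u^3 + 7*u^2 + 12*u) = (u - 3)*(u + 4)*(u^2 + 3*u) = (u - 3)*(u + 3)*(u + 4)*(u)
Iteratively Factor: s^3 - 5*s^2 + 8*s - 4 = (s - 2)*(s^2 - 3*s + 2) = (s - 2)^2*(s - 1)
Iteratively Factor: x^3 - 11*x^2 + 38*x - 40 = (x - 4)*(x^2 - 7*x + 10) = (x - 5)*(x - 4)*(x - 2)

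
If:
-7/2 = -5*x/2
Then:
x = 7/5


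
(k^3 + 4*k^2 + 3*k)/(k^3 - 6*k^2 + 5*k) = (k^2 + 4*k + 3)/(k^2 - 6*k + 5)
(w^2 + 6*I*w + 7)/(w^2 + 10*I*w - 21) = (w - I)/(w + 3*I)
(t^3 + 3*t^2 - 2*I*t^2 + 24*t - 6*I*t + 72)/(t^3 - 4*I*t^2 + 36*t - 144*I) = (t^2 + t*(3 + 4*I) + 12*I)/(t^2 + 2*I*t + 24)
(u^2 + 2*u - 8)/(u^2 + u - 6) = (u + 4)/(u + 3)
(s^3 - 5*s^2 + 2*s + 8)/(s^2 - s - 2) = s - 4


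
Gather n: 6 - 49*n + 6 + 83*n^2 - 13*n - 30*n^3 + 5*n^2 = -30*n^3 + 88*n^2 - 62*n + 12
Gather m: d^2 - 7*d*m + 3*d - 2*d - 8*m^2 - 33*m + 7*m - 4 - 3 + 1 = d^2 + d - 8*m^2 + m*(-7*d - 26) - 6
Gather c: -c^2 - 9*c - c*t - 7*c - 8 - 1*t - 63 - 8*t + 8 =-c^2 + c*(-t - 16) - 9*t - 63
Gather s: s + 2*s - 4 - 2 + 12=3*s + 6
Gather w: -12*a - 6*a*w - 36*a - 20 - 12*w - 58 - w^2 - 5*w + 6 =-48*a - w^2 + w*(-6*a - 17) - 72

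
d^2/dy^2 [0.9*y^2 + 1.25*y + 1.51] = 1.80000000000000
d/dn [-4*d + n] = 1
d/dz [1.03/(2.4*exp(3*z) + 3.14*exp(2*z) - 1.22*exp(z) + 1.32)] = (-7.416*exp(2*z) - 6.4684*exp(z) + 1.2566)*exp(z)/(2.4*exp(3*z) + 3.14*exp(2*z) - 1.22*exp(z) + 1.32)^2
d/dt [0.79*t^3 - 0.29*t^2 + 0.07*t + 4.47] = 2.37*t^2 - 0.58*t + 0.07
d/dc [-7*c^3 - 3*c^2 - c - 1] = -21*c^2 - 6*c - 1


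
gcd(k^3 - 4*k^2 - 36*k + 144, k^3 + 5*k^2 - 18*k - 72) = k^2 + 2*k - 24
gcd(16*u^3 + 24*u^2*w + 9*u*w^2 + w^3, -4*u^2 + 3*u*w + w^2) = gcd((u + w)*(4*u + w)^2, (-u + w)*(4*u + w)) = 4*u + w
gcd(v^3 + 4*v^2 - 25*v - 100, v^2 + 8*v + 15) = v + 5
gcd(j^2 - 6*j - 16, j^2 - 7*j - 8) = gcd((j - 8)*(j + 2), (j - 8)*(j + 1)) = j - 8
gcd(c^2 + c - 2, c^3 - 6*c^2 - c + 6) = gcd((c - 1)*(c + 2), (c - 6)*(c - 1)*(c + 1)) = c - 1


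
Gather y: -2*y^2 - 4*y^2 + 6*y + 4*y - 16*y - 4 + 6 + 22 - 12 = -6*y^2 - 6*y + 12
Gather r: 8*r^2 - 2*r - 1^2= 8*r^2 - 2*r - 1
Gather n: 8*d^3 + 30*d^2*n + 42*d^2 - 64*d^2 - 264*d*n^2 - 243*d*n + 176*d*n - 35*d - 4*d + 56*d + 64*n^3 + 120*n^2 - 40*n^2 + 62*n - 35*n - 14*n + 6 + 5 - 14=8*d^3 - 22*d^2 + 17*d + 64*n^3 + n^2*(80 - 264*d) + n*(30*d^2 - 67*d + 13) - 3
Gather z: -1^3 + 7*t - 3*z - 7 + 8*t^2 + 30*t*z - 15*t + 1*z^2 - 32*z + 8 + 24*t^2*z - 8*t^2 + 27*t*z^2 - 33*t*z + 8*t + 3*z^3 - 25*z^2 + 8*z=3*z^3 + z^2*(27*t - 24) + z*(24*t^2 - 3*t - 27)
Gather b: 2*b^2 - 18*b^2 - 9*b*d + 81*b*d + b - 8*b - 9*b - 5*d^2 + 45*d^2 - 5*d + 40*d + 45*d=-16*b^2 + b*(72*d - 16) + 40*d^2 + 80*d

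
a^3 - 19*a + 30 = (a - 3)*(a - 2)*(a + 5)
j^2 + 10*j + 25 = (j + 5)^2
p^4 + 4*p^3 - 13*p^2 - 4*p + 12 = (p - 2)*(p - 1)*(p + 1)*(p + 6)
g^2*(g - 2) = g^3 - 2*g^2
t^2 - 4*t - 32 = (t - 8)*(t + 4)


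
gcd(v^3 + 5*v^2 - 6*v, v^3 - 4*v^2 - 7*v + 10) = v - 1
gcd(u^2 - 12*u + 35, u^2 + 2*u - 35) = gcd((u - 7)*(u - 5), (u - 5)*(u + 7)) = u - 5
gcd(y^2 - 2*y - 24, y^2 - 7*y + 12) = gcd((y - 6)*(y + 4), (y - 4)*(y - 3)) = 1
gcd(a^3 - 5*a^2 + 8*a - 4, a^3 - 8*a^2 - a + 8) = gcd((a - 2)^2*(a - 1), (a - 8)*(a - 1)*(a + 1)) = a - 1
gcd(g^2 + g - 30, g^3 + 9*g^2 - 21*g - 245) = g - 5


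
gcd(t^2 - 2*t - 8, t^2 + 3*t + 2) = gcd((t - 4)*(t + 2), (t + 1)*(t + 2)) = t + 2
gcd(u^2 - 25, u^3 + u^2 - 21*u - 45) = u - 5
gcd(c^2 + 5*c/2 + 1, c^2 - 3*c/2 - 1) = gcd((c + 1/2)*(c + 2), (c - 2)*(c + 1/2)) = c + 1/2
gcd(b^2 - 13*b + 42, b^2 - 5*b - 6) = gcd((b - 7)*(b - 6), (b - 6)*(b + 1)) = b - 6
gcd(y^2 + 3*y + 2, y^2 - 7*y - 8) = y + 1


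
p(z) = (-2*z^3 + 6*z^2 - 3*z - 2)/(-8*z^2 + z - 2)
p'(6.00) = 0.24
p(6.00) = 0.83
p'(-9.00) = 0.25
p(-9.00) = -2.99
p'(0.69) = -1.19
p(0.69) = 0.37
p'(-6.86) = 0.25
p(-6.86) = -2.46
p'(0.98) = -0.55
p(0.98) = 0.12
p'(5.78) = 0.24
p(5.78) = 0.78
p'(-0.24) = 2.91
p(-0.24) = 0.34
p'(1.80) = 0.05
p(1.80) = -0.01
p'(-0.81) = 0.90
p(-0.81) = -0.67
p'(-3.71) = 0.25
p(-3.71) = -1.67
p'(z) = (16*z - 1)*(-2*z^3 + 6*z^2 - 3*z - 2)/(-8*z^2 + z - 2)^2 + (-6*z^2 + 12*z - 3)/(-8*z^2 + z - 2)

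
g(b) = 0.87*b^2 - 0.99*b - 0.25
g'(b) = 1.74*b - 0.99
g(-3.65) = 14.95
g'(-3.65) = -7.34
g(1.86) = 0.92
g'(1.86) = 2.25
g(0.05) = -0.30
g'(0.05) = -0.90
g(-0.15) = -0.08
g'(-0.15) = -1.25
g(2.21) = 1.81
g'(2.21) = 2.86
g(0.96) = -0.40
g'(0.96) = 0.68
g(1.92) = 1.06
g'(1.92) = 2.35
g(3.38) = 6.34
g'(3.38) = 4.89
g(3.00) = 4.61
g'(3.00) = 4.23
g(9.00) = 61.31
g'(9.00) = 14.67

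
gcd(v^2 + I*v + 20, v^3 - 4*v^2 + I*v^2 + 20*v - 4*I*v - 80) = v^2 + I*v + 20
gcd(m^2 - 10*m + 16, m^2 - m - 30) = 1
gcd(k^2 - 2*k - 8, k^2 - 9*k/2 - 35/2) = 1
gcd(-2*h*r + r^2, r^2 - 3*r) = r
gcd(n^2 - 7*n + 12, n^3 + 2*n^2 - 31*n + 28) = n - 4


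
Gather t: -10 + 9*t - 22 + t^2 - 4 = t^2 + 9*t - 36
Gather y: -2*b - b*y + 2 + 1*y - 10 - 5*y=-2*b + y*(-b - 4) - 8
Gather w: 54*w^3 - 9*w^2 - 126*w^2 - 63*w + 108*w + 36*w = 54*w^3 - 135*w^2 + 81*w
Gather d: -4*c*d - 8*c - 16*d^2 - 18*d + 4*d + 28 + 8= -8*c - 16*d^2 + d*(-4*c - 14) + 36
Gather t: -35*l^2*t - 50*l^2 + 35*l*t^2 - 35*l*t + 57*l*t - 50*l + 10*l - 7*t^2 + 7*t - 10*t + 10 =-50*l^2 - 40*l + t^2*(35*l - 7) + t*(-35*l^2 + 22*l - 3) + 10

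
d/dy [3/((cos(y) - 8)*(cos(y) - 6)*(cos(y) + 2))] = 3*(-3*sin(y)^2 - 24*cos(y) + 23)*sin(y)/((cos(y) - 8)^2*(cos(y) - 6)^2*(cos(y) + 2)^2)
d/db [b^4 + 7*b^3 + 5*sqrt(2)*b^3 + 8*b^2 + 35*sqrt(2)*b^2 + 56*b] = 4*b^3 + 21*b^2 + 15*sqrt(2)*b^2 + 16*b + 70*sqrt(2)*b + 56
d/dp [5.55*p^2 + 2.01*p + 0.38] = 11.1*p + 2.01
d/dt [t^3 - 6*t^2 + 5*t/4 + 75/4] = 3*t^2 - 12*t + 5/4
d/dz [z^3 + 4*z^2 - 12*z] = 3*z^2 + 8*z - 12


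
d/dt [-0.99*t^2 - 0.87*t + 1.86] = -1.98*t - 0.87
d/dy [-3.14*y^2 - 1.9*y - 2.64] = -6.28*y - 1.9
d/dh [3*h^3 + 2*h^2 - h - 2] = 9*h^2 + 4*h - 1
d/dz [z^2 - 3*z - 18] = 2*z - 3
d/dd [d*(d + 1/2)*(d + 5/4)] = 3*d^2 + 7*d/2 + 5/8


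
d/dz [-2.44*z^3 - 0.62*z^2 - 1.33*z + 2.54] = -7.32*z^2 - 1.24*z - 1.33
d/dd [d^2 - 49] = 2*d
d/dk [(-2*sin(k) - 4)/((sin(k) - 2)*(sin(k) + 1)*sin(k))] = 2*(2*sin(k)^3 + 5*sin(k)^2 - 4*sin(k) - 4)*cos(k)/((sin(k) - 2)^2*(sin(k) + 1)^2*sin(k)^2)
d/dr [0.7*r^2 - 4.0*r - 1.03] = 1.4*r - 4.0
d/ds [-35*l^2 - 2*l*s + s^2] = -2*l + 2*s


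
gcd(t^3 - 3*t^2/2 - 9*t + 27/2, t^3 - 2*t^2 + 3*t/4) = t - 3/2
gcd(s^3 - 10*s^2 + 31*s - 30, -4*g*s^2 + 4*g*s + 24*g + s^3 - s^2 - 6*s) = s - 3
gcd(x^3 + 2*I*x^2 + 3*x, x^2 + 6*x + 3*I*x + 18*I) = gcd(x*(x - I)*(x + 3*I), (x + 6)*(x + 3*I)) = x + 3*I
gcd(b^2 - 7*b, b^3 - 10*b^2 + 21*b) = b^2 - 7*b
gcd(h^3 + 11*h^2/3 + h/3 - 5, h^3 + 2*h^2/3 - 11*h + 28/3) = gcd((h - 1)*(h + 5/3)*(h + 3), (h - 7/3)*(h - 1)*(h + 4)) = h - 1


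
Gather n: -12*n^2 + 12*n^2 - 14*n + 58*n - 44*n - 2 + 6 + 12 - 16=0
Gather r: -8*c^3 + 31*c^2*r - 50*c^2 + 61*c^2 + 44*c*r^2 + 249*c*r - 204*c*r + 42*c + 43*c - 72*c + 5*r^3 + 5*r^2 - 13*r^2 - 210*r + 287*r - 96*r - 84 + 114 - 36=-8*c^3 + 11*c^2 + 13*c + 5*r^3 + r^2*(44*c - 8) + r*(31*c^2 + 45*c - 19) - 6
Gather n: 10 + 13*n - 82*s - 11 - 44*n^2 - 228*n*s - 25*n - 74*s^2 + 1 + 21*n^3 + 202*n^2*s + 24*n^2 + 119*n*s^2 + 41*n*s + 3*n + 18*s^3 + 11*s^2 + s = 21*n^3 + n^2*(202*s - 20) + n*(119*s^2 - 187*s - 9) + 18*s^3 - 63*s^2 - 81*s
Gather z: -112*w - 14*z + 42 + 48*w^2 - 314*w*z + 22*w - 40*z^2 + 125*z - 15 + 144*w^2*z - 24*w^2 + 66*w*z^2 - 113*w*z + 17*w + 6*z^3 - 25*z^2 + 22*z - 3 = 24*w^2 - 73*w + 6*z^3 + z^2*(66*w - 65) + z*(144*w^2 - 427*w + 133) + 24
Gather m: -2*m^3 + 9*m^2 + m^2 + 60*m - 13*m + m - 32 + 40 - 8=-2*m^3 + 10*m^2 + 48*m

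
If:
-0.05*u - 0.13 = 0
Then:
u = -2.60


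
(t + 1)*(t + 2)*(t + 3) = t^3 + 6*t^2 + 11*t + 6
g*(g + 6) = g^2 + 6*g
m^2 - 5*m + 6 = (m - 3)*(m - 2)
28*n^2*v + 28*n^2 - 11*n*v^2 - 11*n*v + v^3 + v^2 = (-7*n + v)*(-4*n + v)*(v + 1)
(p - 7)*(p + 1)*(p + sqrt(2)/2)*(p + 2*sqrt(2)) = p^4 - 6*p^3 + 5*sqrt(2)*p^3/2 - 15*sqrt(2)*p^2 - 5*p^2 - 35*sqrt(2)*p/2 - 12*p - 14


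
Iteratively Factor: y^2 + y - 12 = (y + 4)*(y - 3)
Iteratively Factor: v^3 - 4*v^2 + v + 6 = (v + 1)*(v^2 - 5*v + 6) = (v - 3)*(v + 1)*(v - 2)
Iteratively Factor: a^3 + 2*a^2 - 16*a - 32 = (a + 2)*(a^2 - 16) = (a - 4)*(a + 2)*(a + 4)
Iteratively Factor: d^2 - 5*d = (d)*(d - 5)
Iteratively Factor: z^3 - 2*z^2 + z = (z - 1)*(z^2 - z) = z*(z - 1)*(z - 1)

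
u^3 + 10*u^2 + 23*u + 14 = (u + 1)*(u + 2)*(u + 7)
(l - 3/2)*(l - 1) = l^2 - 5*l/2 + 3/2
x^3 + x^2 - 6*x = x*(x - 2)*(x + 3)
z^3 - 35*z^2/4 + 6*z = z*(z - 8)*(z - 3/4)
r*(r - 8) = r^2 - 8*r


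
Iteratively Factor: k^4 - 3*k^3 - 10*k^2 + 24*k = (k + 3)*(k^3 - 6*k^2 + 8*k) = k*(k + 3)*(k^2 - 6*k + 8) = k*(k - 4)*(k + 3)*(k - 2)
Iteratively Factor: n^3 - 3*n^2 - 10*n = (n - 5)*(n^2 + 2*n) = n*(n - 5)*(n + 2)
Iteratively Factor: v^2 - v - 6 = (v + 2)*(v - 3)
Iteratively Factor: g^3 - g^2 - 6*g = (g)*(g^2 - g - 6) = g*(g - 3)*(g + 2)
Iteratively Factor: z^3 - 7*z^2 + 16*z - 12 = (z - 2)*(z^2 - 5*z + 6) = (z - 3)*(z - 2)*(z - 2)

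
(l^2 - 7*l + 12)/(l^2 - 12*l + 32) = (l - 3)/(l - 8)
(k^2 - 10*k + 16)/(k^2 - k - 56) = (k - 2)/(k + 7)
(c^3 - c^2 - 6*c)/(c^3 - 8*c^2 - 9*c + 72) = c*(c + 2)/(c^2 - 5*c - 24)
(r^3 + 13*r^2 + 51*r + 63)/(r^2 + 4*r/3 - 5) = 3*(r^2 + 10*r + 21)/(3*r - 5)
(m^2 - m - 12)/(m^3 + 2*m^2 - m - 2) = (m^2 - m - 12)/(m^3 + 2*m^2 - m - 2)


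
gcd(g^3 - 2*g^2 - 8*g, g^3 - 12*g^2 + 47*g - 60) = g - 4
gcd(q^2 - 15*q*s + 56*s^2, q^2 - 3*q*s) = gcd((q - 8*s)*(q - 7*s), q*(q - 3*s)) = 1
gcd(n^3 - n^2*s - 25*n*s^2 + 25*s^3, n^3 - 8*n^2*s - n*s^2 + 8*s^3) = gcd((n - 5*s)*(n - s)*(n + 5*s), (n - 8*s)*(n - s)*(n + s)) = -n + s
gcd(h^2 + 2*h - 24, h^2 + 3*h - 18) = h + 6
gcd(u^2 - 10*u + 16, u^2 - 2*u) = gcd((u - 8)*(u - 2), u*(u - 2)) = u - 2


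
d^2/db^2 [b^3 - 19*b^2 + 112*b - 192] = 6*b - 38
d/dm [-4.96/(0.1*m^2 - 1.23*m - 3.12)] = (0.992*m - 6.1008)/(-0.1*m^2 + 1.23*m + 3.12)^2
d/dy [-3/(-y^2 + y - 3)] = 3*(1 - 2*y)/(y^2 - y + 3)^2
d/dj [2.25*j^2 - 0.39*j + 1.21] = 4.5*j - 0.39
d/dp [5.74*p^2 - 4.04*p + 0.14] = 11.48*p - 4.04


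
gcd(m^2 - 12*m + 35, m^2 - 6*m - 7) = m - 7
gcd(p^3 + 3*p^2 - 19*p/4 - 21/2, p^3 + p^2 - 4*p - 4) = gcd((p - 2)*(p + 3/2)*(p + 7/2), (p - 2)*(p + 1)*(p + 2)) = p - 2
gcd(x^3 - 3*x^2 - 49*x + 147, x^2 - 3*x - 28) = x - 7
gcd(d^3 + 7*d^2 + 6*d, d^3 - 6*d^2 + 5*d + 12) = d + 1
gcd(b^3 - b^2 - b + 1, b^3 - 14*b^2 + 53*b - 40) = b - 1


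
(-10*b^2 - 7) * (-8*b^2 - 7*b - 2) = 80*b^4 + 70*b^3 + 76*b^2 + 49*b + 14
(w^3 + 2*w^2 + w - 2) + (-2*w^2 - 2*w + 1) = w^3 - w - 1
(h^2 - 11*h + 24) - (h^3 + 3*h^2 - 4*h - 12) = -h^3 - 2*h^2 - 7*h + 36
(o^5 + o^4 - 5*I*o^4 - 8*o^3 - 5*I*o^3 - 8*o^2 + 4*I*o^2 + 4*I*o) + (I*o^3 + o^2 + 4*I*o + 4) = o^5 + o^4 - 5*I*o^4 - 8*o^3 - 4*I*o^3 - 7*o^2 + 4*I*o^2 + 8*I*o + 4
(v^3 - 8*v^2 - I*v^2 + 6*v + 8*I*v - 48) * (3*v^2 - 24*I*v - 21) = 3*v^5 - 24*v^4 - 27*I*v^4 - 27*v^3 + 216*I*v^3 + 216*v^2 - 123*I*v^2 - 126*v + 984*I*v + 1008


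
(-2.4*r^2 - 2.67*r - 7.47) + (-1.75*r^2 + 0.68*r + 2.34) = -4.15*r^2 - 1.99*r - 5.13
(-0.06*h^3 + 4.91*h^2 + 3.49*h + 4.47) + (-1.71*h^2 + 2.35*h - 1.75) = -0.06*h^3 + 3.2*h^2 + 5.84*h + 2.72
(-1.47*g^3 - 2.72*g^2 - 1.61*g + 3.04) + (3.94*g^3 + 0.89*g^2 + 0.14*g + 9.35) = 2.47*g^3 - 1.83*g^2 - 1.47*g + 12.39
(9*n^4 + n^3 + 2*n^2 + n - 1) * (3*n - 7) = 27*n^5 - 60*n^4 - n^3 - 11*n^2 - 10*n + 7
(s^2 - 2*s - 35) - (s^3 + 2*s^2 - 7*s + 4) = -s^3 - s^2 + 5*s - 39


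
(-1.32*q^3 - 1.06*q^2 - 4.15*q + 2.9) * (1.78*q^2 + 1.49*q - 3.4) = -2.3496*q^5 - 3.8536*q^4 - 4.4784*q^3 + 2.5825*q^2 + 18.431*q - 9.86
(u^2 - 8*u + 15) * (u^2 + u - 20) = u^4 - 7*u^3 - 13*u^2 + 175*u - 300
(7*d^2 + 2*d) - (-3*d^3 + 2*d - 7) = 3*d^3 + 7*d^2 + 7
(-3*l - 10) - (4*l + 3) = -7*l - 13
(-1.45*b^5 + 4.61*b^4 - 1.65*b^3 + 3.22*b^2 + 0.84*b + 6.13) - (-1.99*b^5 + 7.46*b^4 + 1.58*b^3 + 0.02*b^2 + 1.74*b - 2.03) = 0.54*b^5 - 2.85*b^4 - 3.23*b^3 + 3.2*b^2 - 0.9*b + 8.16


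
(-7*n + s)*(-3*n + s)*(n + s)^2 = 21*n^4 + 32*n^3*s + 2*n^2*s^2 - 8*n*s^3 + s^4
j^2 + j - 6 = (j - 2)*(j + 3)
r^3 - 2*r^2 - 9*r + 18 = (r - 3)*(r - 2)*(r + 3)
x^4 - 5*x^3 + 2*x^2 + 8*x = x*(x - 4)*(x - 2)*(x + 1)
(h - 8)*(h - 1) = h^2 - 9*h + 8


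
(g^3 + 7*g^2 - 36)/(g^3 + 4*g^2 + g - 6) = (g^2 + 4*g - 12)/(g^2 + g - 2)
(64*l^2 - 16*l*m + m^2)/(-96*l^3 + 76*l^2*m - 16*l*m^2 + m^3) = (-8*l + m)/(12*l^2 - 8*l*m + m^2)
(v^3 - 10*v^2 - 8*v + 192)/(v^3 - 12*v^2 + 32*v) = (v^2 - 2*v - 24)/(v*(v - 4))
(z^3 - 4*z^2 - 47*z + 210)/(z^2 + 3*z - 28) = (z^2 - 11*z + 30)/(z - 4)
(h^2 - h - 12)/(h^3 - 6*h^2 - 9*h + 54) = (h - 4)/(h^2 - 9*h + 18)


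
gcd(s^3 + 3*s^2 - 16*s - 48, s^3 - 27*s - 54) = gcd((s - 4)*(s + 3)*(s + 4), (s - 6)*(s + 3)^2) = s + 3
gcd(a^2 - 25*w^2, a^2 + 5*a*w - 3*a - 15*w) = a + 5*w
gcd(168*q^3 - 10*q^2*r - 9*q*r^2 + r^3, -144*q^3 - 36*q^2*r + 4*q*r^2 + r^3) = 24*q^2 + 2*q*r - r^2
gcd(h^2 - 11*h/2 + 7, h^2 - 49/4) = h - 7/2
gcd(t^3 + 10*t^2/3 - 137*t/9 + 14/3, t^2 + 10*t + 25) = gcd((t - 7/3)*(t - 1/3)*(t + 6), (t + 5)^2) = 1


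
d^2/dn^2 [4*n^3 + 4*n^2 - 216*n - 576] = 24*n + 8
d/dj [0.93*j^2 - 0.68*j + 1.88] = 1.86*j - 0.68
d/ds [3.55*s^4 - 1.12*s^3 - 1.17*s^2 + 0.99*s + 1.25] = 14.2*s^3 - 3.36*s^2 - 2.34*s + 0.99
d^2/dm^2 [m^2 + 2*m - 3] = 2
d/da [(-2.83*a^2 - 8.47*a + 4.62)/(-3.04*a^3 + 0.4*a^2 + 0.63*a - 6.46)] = (-8.6032*a^4 - 51.4976*a^3 + 43.7395*a^2 + 32.8676*a + 51.8056)/(9.2416*a^6 - 2.432*a^5 - 3.6704*a^4 + 39.7808*a^3 - 4.7711*a^2 - 8.1396*a + 41.7316)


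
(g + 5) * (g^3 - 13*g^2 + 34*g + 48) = g^4 - 8*g^3 - 31*g^2 + 218*g + 240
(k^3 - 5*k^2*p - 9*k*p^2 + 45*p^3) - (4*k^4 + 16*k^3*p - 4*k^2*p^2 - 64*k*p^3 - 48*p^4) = -4*k^4 - 16*k^3*p + k^3 + 4*k^2*p^2 - 5*k^2*p + 64*k*p^3 - 9*k*p^2 + 48*p^4 + 45*p^3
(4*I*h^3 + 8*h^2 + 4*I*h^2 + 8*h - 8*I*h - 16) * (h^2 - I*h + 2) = 4*I*h^5 + 12*h^4 + 4*I*h^4 + 12*h^3 - 8*I*h^3 - 8*h^2 + 16*h - 32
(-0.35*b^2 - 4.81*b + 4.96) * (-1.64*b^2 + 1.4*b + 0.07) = 0.574*b^4 + 7.3984*b^3 - 14.8929*b^2 + 6.6073*b + 0.3472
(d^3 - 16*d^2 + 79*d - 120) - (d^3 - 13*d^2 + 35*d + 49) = -3*d^2 + 44*d - 169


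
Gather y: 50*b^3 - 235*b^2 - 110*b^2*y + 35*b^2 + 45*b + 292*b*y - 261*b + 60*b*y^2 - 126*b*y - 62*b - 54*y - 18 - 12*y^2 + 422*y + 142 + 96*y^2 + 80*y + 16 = 50*b^3 - 200*b^2 - 278*b + y^2*(60*b + 84) + y*(-110*b^2 + 166*b + 448) + 140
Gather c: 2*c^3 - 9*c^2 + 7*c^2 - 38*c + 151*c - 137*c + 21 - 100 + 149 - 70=2*c^3 - 2*c^2 - 24*c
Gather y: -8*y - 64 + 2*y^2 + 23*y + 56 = 2*y^2 + 15*y - 8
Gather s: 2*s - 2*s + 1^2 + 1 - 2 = 0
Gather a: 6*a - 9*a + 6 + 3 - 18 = -3*a - 9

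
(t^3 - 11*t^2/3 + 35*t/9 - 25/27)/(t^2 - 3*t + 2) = (27*t^3 - 99*t^2 + 105*t - 25)/(27*(t^2 - 3*t + 2))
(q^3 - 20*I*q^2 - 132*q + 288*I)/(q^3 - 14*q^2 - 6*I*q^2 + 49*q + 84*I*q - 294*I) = (q^2 - 14*I*q - 48)/(q^2 - 14*q + 49)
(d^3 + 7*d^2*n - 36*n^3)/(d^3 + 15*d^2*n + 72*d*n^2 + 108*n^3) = (d - 2*n)/(d + 6*n)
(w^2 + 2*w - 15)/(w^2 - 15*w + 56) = (w^2 + 2*w - 15)/(w^2 - 15*w + 56)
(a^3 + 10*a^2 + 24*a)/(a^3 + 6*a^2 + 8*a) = (a + 6)/(a + 2)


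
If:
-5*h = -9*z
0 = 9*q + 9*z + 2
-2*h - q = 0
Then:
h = 2/13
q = -4/13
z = 10/117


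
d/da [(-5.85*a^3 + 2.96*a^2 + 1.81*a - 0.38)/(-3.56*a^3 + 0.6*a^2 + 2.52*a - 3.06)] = (-7.105427357601e-15*a^5 + 7.02760000000001*a^4 - 16.5968*a^3 + 56.0178*a^2 - 17.6592*a - 4.581)/(12.6736*a^6 - 4.272*a^5 - 17.5824*a^4 + 24.8112*a^3 + 2.6784*a^2 - 15.4224*a + 9.3636)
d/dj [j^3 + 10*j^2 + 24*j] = 3*j^2 + 20*j + 24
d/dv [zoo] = 0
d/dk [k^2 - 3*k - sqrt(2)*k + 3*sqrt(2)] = 2*k - 3 - sqrt(2)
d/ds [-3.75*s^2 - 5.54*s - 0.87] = -7.5*s - 5.54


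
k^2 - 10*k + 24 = (k - 6)*(k - 4)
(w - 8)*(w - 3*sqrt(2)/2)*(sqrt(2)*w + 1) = sqrt(2)*w^3 - 8*sqrt(2)*w^2 - 2*w^2 - 3*sqrt(2)*w/2 + 16*w + 12*sqrt(2)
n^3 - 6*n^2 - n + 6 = (n - 6)*(n - 1)*(n + 1)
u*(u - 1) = u^2 - u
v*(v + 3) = v^2 + 3*v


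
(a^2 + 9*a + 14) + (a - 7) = a^2 + 10*a + 7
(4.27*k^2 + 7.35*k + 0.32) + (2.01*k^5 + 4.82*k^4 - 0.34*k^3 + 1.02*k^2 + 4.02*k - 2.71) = 2.01*k^5 + 4.82*k^4 - 0.34*k^3 + 5.29*k^2 + 11.37*k - 2.39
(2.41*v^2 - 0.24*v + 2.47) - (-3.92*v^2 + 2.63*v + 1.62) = 6.33*v^2 - 2.87*v + 0.85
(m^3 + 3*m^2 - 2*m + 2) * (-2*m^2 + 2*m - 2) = -2*m^5 - 4*m^4 + 8*m^3 - 14*m^2 + 8*m - 4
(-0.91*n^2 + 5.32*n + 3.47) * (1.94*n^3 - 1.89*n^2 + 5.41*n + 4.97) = -1.7654*n^5 + 12.0407*n^4 - 8.2461*n^3 + 17.7002*n^2 + 45.2131*n + 17.2459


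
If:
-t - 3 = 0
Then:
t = -3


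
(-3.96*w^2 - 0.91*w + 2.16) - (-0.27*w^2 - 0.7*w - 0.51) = -3.69*w^2 - 0.21*w + 2.67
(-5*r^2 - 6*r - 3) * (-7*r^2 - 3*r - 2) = 35*r^4 + 57*r^3 + 49*r^2 + 21*r + 6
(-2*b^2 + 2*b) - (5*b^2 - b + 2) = -7*b^2 + 3*b - 2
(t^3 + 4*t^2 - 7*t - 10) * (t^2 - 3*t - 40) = t^5 + t^4 - 59*t^3 - 149*t^2 + 310*t + 400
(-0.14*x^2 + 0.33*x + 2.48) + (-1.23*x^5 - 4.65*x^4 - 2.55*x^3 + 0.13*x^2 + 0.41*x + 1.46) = -1.23*x^5 - 4.65*x^4 - 2.55*x^3 - 0.01*x^2 + 0.74*x + 3.94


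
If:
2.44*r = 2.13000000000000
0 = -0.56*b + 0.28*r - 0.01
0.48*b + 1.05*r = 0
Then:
No Solution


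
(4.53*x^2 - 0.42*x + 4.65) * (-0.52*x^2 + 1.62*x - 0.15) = -2.3556*x^4 + 7.557*x^3 - 3.7779*x^2 + 7.596*x - 0.6975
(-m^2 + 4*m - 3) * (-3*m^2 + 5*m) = 3*m^4 - 17*m^3 + 29*m^2 - 15*m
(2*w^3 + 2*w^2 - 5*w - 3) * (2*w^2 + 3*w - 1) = 4*w^5 + 10*w^4 - 6*w^3 - 23*w^2 - 4*w + 3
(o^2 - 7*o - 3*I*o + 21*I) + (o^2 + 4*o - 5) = 2*o^2 - 3*o - 3*I*o - 5 + 21*I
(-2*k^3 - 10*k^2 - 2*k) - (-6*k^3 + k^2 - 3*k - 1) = 4*k^3 - 11*k^2 + k + 1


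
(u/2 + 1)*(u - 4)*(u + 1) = u^3/2 - u^2/2 - 5*u - 4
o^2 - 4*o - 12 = (o - 6)*(o + 2)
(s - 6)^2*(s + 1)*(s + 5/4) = s^4 - 39*s^3/4 + 41*s^2/4 + 66*s + 45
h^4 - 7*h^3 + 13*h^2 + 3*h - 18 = (h - 3)^2*(h - 2)*(h + 1)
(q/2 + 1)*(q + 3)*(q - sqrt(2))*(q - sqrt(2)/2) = q^4/2 - 3*sqrt(2)*q^3/4 + 5*q^3/2 - 15*sqrt(2)*q^2/4 + 7*q^2/2 - 9*sqrt(2)*q/2 + 5*q/2 + 3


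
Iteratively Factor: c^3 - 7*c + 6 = (c - 1)*(c^2 + c - 6) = (c - 1)*(c + 3)*(c - 2)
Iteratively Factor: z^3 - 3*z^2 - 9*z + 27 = (z - 3)*(z^2 - 9) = (z - 3)*(z + 3)*(z - 3)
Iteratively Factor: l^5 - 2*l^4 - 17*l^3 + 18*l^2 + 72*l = (l + 2)*(l^4 - 4*l^3 - 9*l^2 + 36*l) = (l + 2)*(l + 3)*(l^3 - 7*l^2 + 12*l) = (l - 4)*(l + 2)*(l + 3)*(l^2 - 3*l) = l*(l - 4)*(l + 2)*(l + 3)*(l - 3)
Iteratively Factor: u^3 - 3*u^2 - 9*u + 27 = (u - 3)*(u^2 - 9) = (u - 3)*(u + 3)*(u - 3)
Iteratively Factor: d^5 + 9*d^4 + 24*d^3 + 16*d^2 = (d + 1)*(d^4 + 8*d^3 + 16*d^2) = d*(d + 1)*(d^3 + 8*d^2 + 16*d) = d*(d + 1)*(d + 4)*(d^2 + 4*d) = d^2*(d + 1)*(d + 4)*(d + 4)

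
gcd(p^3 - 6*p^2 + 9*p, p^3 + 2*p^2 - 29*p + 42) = p - 3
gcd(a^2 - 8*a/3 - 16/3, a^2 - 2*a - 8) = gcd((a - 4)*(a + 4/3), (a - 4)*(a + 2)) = a - 4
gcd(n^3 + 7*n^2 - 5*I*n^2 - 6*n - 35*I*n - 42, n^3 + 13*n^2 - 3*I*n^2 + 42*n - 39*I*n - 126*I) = n^2 + n*(7 - 3*I) - 21*I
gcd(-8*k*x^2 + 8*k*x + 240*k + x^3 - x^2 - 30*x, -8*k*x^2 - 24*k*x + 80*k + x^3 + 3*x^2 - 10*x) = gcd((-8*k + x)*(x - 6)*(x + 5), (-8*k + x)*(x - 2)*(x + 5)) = -8*k*x - 40*k + x^2 + 5*x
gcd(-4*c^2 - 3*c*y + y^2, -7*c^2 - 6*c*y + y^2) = c + y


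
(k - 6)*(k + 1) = k^2 - 5*k - 6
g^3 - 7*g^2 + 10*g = g*(g - 5)*(g - 2)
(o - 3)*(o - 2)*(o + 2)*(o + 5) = o^4 + 2*o^3 - 19*o^2 - 8*o + 60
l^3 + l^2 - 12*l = l*(l - 3)*(l + 4)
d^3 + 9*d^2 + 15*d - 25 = (d - 1)*(d + 5)^2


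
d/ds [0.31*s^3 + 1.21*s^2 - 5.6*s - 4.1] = 0.93*s^2 + 2.42*s - 5.6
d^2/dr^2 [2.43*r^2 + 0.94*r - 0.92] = 4.86000000000000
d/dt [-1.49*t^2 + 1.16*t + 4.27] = 1.16 - 2.98*t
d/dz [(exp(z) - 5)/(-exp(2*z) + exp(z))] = (exp(2*z) - 10*exp(z) + 5)*exp(-z)/(exp(2*z) - 2*exp(z) + 1)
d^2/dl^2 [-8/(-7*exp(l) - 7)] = 8*(exp(l) - 1)*exp(l)/(7*(exp(l) + 1)^3)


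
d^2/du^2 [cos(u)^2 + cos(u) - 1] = -cos(u) - 2*cos(2*u)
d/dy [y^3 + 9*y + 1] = 3*y^2 + 9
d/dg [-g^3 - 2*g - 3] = -3*g^2 - 2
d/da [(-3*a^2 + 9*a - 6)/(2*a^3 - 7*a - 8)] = 3*((2*a - 3)*(-2*a^3 + 7*a + 8) + (6*a^2 - 7)*(a^2 - 3*a + 2))/(-2*a^3 + 7*a + 8)^2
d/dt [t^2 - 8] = 2*t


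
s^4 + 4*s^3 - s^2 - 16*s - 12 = (s - 2)*(s + 1)*(s + 2)*(s + 3)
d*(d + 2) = d^2 + 2*d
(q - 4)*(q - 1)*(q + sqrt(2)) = q^3 - 5*q^2 + sqrt(2)*q^2 - 5*sqrt(2)*q + 4*q + 4*sqrt(2)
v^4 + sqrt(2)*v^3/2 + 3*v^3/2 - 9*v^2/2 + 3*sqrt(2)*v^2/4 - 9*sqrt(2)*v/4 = v*(v - 3/2)*(v + 3)*(v + sqrt(2)/2)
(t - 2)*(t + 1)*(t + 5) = t^3 + 4*t^2 - 7*t - 10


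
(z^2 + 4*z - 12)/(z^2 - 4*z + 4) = (z + 6)/(z - 2)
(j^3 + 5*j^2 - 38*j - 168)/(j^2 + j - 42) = j + 4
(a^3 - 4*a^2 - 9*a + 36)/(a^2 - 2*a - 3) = (a^2 - a - 12)/(a + 1)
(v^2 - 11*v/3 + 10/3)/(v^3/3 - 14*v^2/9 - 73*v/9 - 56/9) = 3*(-3*v^2 + 11*v - 10)/(-3*v^3 + 14*v^2 + 73*v + 56)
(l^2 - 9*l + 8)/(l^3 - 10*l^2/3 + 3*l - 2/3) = 3*(l - 8)/(3*l^2 - 7*l + 2)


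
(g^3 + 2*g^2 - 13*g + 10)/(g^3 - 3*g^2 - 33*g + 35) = (g - 2)/(g - 7)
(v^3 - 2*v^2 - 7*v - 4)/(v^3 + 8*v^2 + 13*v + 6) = (v - 4)/(v + 6)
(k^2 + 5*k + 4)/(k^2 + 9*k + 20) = (k + 1)/(k + 5)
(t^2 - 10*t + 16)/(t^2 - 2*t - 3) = (-t^2 + 10*t - 16)/(-t^2 + 2*t + 3)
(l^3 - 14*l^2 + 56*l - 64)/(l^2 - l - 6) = (-l^3 + 14*l^2 - 56*l + 64)/(-l^2 + l + 6)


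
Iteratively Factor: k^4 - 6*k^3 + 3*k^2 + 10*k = (k + 1)*(k^3 - 7*k^2 + 10*k) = k*(k + 1)*(k^2 - 7*k + 10) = k*(k - 2)*(k + 1)*(k - 5)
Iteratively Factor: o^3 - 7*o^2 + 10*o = (o - 5)*(o^2 - 2*o) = (o - 5)*(o - 2)*(o)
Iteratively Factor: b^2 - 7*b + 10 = (b - 5)*(b - 2)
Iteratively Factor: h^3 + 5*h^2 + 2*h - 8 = (h - 1)*(h^2 + 6*h + 8) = (h - 1)*(h + 4)*(h + 2)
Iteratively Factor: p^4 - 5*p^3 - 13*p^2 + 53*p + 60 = (p - 4)*(p^3 - p^2 - 17*p - 15) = (p - 4)*(p + 1)*(p^2 - 2*p - 15) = (p - 4)*(p + 1)*(p + 3)*(p - 5)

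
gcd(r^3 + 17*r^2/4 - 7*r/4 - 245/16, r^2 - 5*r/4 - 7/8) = r - 7/4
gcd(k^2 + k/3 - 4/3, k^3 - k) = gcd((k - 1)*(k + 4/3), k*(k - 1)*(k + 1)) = k - 1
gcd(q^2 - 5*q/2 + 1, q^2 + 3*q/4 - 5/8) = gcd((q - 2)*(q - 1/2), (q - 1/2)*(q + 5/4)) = q - 1/2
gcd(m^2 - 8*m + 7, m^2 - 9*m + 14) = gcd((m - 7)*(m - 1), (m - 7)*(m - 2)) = m - 7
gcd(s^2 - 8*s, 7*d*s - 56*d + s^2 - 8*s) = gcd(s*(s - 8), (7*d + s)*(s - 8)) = s - 8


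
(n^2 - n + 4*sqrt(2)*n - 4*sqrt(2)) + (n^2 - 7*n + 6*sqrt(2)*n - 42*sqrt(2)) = 2*n^2 - 8*n + 10*sqrt(2)*n - 46*sqrt(2)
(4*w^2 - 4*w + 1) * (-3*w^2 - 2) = -12*w^4 + 12*w^3 - 11*w^2 + 8*w - 2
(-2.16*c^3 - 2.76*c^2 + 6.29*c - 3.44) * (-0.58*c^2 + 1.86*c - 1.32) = 1.2528*c^5 - 2.4168*c^4 - 5.9306*c^3 + 17.3378*c^2 - 14.7012*c + 4.5408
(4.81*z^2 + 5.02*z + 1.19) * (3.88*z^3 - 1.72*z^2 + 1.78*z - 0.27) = 18.6628*z^5 + 11.2044*z^4 + 4.5446*z^3 + 5.5901*z^2 + 0.7628*z - 0.3213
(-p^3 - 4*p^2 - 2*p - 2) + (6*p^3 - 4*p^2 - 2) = 5*p^3 - 8*p^2 - 2*p - 4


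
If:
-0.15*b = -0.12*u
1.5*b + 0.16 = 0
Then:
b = -0.11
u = -0.13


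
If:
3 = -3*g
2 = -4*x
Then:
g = -1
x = -1/2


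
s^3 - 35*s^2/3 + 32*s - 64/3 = (s - 8)*(s - 8/3)*(s - 1)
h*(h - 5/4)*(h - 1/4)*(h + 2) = h^4 + h^3/2 - 43*h^2/16 + 5*h/8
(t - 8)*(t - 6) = t^2 - 14*t + 48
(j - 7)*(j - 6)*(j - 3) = j^3 - 16*j^2 + 81*j - 126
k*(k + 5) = k^2 + 5*k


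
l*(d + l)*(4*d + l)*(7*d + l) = 28*d^3*l + 39*d^2*l^2 + 12*d*l^3 + l^4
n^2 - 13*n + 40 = (n - 8)*(n - 5)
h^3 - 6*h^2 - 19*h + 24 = (h - 8)*(h - 1)*(h + 3)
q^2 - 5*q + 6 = (q - 3)*(q - 2)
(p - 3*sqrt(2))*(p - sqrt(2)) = p^2 - 4*sqrt(2)*p + 6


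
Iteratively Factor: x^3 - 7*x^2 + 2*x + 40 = (x + 2)*(x^2 - 9*x + 20) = (x - 5)*(x + 2)*(x - 4)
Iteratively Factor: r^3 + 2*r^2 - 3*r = (r - 1)*(r^2 + 3*r) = r*(r - 1)*(r + 3)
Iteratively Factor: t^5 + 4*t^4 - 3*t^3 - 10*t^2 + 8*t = (t - 1)*(t^4 + 5*t^3 + 2*t^2 - 8*t) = (t - 1)*(t + 4)*(t^3 + t^2 - 2*t) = (t - 1)^2*(t + 4)*(t^2 + 2*t) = (t - 1)^2*(t + 2)*(t + 4)*(t)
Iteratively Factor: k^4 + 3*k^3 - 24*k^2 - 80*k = (k)*(k^3 + 3*k^2 - 24*k - 80) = k*(k + 4)*(k^2 - k - 20) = k*(k + 4)^2*(k - 5)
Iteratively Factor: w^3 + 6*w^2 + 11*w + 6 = (w + 3)*(w^2 + 3*w + 2) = (w + 2)*(w + 3)*(w + 1)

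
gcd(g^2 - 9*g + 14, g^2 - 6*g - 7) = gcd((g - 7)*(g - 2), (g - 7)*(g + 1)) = g - 7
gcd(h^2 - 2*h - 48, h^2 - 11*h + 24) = h - 8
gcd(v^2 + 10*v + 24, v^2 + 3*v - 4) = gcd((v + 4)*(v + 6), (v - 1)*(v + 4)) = v + 4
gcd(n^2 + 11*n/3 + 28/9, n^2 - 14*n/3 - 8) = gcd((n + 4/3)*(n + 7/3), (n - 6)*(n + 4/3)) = n + 4/3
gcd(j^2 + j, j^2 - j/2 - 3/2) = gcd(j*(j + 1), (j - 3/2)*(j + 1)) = j + 1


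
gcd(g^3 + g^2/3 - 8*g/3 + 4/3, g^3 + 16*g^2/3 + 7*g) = 1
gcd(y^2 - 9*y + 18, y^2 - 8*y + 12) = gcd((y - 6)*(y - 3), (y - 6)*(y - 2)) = y - 6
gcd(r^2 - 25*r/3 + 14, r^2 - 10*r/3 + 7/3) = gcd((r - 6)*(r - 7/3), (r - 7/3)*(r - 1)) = r - 7/3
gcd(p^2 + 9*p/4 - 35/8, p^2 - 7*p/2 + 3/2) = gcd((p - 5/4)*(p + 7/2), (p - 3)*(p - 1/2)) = 1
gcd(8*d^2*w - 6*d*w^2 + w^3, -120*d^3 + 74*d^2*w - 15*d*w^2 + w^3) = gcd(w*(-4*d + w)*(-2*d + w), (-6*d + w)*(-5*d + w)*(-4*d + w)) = -4*d + w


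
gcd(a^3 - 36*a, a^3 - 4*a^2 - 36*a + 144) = a^2 - 36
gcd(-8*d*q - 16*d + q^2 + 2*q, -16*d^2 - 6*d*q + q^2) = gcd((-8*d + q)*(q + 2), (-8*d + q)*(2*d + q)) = -8*d + q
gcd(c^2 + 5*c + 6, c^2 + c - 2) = c + 2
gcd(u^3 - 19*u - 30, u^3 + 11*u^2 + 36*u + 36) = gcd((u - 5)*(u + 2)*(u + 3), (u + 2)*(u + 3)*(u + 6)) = u^2 + 5*u + 6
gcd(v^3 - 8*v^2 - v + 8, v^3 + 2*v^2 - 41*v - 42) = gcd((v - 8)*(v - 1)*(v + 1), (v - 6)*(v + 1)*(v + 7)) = v + 1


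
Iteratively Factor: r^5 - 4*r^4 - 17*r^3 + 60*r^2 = (r + 4)*(r^4 - 8*r^3 + 15*r^2) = (r - 3)*(r + 4)*(r^3 - 5*r^2) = r*(r - 3)*(r + 4)*(r^2 - 5*r) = r^2*(r - 3)*(r + 4)*(r - 5)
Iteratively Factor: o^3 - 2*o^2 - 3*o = (o + 1)*(o^2 - 3*o) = o*(o + 1)*(o - 3)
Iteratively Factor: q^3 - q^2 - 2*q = (q + 1)*(q^2 - 2*q) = q*(q + 1)*(q - 2)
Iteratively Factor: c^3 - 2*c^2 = (c - 2)*(c^2) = c*(c - 2)*(c)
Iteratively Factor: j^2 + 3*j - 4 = (j - 1)*(j + 4)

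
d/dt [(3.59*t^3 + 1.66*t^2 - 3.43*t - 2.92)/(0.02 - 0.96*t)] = (-6.8928*t^3 - 1.3782*t^2 + 0.0663999999999998*t - 2.8718)/(0.9216*t^2 - 0.0384*t + 0.0004)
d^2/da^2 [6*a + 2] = 0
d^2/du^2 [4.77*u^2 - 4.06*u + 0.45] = 9.54000000000000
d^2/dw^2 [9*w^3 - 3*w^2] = 54*w - 6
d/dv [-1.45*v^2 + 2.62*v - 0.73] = 2.62 - 2.9*v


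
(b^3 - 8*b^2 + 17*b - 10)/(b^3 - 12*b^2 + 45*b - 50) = (b - 1)/(b - 5)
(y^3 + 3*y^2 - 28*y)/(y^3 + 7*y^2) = (y - 4)/y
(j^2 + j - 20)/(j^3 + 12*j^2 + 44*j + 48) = (j^2 + j - 20)/(j^3 + 12*j^2 + 44*j + 48)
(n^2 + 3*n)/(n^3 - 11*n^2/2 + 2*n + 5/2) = 2*n*(n + 3)/(2*n^3 - 11*n^2 + 4*n + 5)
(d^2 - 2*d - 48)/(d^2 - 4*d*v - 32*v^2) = (-d^2 + 2*d + 48)/(-d^2 + 4*d*v + 32*v^2)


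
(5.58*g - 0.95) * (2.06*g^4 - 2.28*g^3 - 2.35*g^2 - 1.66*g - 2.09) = 11.4948*g^5 - 14.6794*g^4 - 10.947*g^3 - 7.0303*g^2 - 10.0852*g + 1.9855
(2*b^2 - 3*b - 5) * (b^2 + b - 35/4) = 2*b^4 - b^3 - 51*b^2/2 + 85*b/4 + 175/4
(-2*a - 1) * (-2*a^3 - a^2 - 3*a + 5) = 4*a^4 + 4*a^3 + 7*a^2 - 7*a - 5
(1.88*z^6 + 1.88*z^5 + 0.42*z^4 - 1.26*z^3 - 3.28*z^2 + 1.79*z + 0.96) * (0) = 0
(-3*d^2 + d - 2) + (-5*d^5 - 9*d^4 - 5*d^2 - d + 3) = -5*d^5 - 9*d^4 - 8*d^2 + 1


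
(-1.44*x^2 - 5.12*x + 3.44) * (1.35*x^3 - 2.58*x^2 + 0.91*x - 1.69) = -1.944*x^5 - 3.1968*x^4 + 16.5432*x^3 - 11.1008*x^2 + 11.7832*x - 5.8136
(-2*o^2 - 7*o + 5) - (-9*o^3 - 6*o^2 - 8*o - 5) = 9*o^3 + 4*o^2 + o + 10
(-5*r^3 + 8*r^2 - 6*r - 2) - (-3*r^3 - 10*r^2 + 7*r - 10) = -2*r^3 + 18*r^2 - 13*r + 8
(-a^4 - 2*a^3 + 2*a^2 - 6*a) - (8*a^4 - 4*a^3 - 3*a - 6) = -9*a^4 + 2*a^3 + 2*a^2 - 3*a + 6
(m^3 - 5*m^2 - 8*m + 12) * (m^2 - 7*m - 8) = m^5 - 12*m^4 + 19*m^3 + 108*m^2 - 20*m - 96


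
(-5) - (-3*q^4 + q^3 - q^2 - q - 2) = 3*q^4 - q^3 + q^2 + q - 3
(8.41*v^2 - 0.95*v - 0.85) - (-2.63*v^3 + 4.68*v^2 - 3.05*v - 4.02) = 2.63*v^3 + 3.73*v^2 + 2.1*v + 3.17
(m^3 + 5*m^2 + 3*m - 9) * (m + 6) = m^4 + 11*m^3 + 33*m^2 + 9*m - 54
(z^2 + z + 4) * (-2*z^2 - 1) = -2*z^4 - 2*z^3 - 9*z^2 - z - 4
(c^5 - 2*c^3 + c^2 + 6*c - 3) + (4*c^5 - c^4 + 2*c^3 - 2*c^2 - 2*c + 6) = 5*c^5 - c^4 - c^2 + 4*c + 3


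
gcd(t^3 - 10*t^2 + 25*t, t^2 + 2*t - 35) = t - 5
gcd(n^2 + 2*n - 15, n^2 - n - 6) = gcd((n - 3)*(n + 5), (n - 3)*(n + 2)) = n - 3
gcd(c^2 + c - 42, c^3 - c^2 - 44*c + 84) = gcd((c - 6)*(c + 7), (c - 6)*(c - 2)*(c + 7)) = c^2 + c - 42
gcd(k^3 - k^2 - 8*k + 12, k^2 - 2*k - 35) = 1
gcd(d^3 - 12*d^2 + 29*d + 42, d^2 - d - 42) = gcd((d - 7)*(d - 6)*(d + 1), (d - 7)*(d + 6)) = d - 7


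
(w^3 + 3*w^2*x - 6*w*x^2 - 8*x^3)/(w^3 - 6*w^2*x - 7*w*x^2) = (-w^2 - 2*w*x + 8*x^2)/(w*(-w + 7*x))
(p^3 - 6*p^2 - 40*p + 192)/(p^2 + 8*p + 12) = (p^2 - 12*p + 32)/(p + 2)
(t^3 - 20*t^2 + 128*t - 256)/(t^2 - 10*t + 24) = (t^2 - 16*t + 64)/(t - 6)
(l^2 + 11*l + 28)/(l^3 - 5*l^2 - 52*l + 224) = (l + 4)/(l^2 - 12*l + 32)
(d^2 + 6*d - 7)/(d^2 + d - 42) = (d - 1)/(d - 6)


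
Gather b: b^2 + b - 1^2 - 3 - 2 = b^2 + b - 6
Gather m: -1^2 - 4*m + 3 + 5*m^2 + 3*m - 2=5*m^2 - m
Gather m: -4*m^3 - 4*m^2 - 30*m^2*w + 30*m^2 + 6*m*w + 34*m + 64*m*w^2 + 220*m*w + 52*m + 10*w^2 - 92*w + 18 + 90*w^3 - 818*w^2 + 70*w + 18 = -4*m^3 + m^2*(26 - 30*w) + m*(64*w^2 + 226*w + 86) + 90*w^3 - 808*w^2 - 22*w + 36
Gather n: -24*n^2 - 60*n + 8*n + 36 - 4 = -24*n^2 - 52*n + 32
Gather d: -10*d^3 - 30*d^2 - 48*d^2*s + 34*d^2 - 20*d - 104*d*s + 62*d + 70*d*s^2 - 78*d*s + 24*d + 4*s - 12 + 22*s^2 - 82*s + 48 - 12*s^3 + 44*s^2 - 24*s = -10*d^3 + d^2*(4 - 48*s) + d*(70*s^2 - 182*s + 66) - 12*s^3 + 66*s^2 - 102*s + 36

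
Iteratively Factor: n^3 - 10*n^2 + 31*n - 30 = (n - 3)*(n^2 - 7*n + 10) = (n - 3)*(n - 2)*(n - 5)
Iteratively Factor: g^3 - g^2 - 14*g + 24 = (g + 4)*(g^2 - 5*g + 6) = (g - 3)*(g + 4)*(g - 2)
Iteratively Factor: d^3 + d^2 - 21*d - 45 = (d + 3)*(d^2 - 2*d - 15) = (d - 5)*(d + 3)*(d + 3)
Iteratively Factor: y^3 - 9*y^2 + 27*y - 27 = (y - 3)*(y^2 - 6*y + 9) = (y - 3)^2*(y - 3)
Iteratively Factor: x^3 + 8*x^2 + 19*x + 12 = (x + 4)*(x^2 + 4*x + 3) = (x + 1)*(x + 4)*(x + 3)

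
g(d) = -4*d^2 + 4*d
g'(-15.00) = 124.00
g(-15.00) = -960.00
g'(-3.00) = 28.00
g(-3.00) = -48.00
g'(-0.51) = 8.08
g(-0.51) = -3.08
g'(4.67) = -33.36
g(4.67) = -68.56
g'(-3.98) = 35.84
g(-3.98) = -79.28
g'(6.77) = -50.16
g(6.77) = -156.25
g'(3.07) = -20.56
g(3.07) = -25.42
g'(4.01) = -28.08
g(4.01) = -48.28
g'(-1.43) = 15.44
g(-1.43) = -13.90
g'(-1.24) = 13.92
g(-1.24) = -11.11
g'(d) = 4 - 8*d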